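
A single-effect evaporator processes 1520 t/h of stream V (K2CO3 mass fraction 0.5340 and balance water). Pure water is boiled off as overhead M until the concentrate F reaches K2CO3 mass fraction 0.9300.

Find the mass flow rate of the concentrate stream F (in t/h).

872.8 t/h

K2CO3 is conserved: 1520×0.534 = 811.68 t/h all reports to the concentrate.
Concentrate = 811.68/(target fraction) = 872.77 t/h.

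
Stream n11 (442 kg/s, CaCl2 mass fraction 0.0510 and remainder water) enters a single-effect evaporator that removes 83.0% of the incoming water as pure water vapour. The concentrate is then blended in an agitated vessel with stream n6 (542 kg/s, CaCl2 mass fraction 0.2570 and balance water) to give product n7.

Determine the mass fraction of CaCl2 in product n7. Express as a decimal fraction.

Vapour removed = 0.830×0.949×442 = 348.15 kg/s; concentrate = 93.85 kg/s.
CaCl2 reaching the mixer = 22.542 (from concentrate) + 542×0.257 = 161.84 kg/s.
Product flow = 93.85 + 542 = 635.85 kg/s; CaCl2 fraction = 0.2545.

0.2545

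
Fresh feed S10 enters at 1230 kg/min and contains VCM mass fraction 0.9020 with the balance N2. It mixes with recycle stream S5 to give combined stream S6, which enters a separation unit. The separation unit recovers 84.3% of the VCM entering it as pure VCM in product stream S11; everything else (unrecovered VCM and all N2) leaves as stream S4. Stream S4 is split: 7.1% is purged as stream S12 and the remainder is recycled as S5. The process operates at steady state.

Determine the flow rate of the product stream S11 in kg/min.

VCM in S6: m_A = 1230×0.902 + (1−0.071)·(1−0.843)·m_A, so m_A = 1109.5/0.8541 = 1298.9 kg/min.
Product S11 = 0.843×1298.9 = 1095 kg/min.

1095 kg/min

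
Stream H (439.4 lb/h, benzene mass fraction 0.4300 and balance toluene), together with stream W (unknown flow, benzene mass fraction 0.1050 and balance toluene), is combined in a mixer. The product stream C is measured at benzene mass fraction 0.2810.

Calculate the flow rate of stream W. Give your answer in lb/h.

Let W be the unknown flow. Total out = 439.4 + W.
benzene balance: 188.94 + 0.105·W = 0.281·(439.4 + W)
(0.105 − 0.281)·W = 0.281×439.4 − 188.94 = -65.471
W = -65.471 / -0.176 = 371.99 lb/h

372 lb/h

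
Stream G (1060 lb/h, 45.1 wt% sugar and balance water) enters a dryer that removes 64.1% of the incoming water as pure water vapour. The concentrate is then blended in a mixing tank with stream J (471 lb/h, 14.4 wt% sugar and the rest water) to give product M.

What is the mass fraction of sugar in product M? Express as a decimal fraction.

0.4714

Vapour removed = 0.641×0.549×1060 = 373.02 lb/h; concentrate = 686.98 lb/h.
sugar reaching the mixer = 478.06 (from concentrate) + 471×0.144 = 545.88 lb/h.
Product flow = 686.98 + 471 = 1158 lb/h; sugar fraction = 0.4714.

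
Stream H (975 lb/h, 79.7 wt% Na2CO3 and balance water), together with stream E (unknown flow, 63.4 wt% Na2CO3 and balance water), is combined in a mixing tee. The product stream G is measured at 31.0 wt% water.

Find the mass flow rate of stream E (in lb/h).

1863 lb/h

Let E be the unknown flow. Total out = 975 + E.
water balance: 197.93 + 0.366·E = 0.310·(975 + E)
(0.366 − 0.310)·E = 0.310×975 − 197.93 = 104.32
E = 104.32 / 0.056 = 1862.9 lb/h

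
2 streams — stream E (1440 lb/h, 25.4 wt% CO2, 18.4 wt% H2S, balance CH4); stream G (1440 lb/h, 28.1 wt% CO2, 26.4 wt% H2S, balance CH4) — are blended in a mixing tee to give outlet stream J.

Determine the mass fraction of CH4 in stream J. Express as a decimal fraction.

Total flow out = 1440 + 1440 = 2880 lb/h.
CH4 in = 1440×0.562 + 1440×0.455 = 1464.5 lb/h.
CH4 mass fraction in J = 1464.5/2880 = 0.5085.

0.5085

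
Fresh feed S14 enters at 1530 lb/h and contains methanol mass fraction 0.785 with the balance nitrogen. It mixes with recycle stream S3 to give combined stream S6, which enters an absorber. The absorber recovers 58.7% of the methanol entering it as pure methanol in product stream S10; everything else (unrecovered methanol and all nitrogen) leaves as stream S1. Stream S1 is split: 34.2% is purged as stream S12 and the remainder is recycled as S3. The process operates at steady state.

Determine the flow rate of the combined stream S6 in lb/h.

nitrogen enters only via S14 and leaves only via the purge: 1530×0.215 = 0.342×(nitrogen in S1), and the absorber passes all nitrogen, so nitrogen in S6 = nitrogen in S1 = 961.84 lb/h.
methanol in S6: m_A = 1530×0.785 + (1−0.342)·(1−0.587)·m_A, so m_A = 1201/0.7282 = 1649.2 lb/h.
S6 = 1649.2 + 961.84 = 2611.1 lb/h.

2611 lb/h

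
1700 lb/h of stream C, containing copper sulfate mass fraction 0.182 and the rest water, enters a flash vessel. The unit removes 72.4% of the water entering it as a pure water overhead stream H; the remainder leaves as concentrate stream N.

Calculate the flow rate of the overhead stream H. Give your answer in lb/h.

water entering = 1700×0.818 = 1390.6 lb/h; overhead removed = 0.724×1390.6 = 1006.8 lb/h.

1007 lb/h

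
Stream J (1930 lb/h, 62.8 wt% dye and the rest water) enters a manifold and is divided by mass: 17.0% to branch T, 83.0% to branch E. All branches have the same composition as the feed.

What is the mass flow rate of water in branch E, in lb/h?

595.9 lb/h

Branch E total = 0.830×1930 = 1601.9 lb/h.
water in E = 0.372×1601.9 = 595.91 lb/h.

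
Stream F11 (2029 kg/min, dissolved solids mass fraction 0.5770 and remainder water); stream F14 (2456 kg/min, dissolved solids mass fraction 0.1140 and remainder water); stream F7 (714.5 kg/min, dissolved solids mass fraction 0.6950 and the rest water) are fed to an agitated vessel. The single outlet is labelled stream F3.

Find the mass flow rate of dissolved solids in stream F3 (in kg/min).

1947 kg/min

dissolved solids out = dissolved solids in = 2029×0.577 + 2456×0.114 + 714.5×0.695 = 1947.3 kg/min.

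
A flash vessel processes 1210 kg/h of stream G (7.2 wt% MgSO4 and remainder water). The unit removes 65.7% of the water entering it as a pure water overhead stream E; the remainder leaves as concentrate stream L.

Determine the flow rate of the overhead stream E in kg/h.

737.7 kg/h

water entering = 1210×0.928 = 1122.9 kg/h; overhead removed = 0.657×1122.9 = 737.73 kg/h.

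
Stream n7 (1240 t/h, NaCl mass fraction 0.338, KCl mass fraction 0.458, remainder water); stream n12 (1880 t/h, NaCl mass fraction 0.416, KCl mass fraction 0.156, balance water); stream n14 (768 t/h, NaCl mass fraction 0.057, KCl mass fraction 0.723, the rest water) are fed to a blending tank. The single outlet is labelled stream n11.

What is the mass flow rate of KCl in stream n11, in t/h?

KCl out = KCl in = 1240×0.458 + 1880×0.156 + 768×0.723 = 1416.5 t/h.

1416 t/h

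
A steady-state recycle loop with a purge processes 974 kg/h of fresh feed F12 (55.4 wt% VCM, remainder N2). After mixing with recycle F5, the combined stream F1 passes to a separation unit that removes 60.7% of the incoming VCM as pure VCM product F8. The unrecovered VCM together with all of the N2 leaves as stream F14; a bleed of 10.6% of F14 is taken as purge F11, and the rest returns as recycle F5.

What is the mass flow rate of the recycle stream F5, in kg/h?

3956 kg/h

N2 enters only via F12 and leaves only via the purge: 974×0.446 = 0.106×(N2 in F14), and the separation unit passes all N2, so N2 in F1 = N2 in F14 = 4098.2 kg/h.
VCM in F1: m_A = 974×0.554 + (1−0.106)·(1−0.607)·m_A, so m_A = 539.6/0.6487 = 831.87 kg/h.
F14 = (1−0.607)×831.87 + 4098.2 = 4425.1 kg/h.
Recycle F5 = (1−0.106)×4425.1 = 3956 kg/h.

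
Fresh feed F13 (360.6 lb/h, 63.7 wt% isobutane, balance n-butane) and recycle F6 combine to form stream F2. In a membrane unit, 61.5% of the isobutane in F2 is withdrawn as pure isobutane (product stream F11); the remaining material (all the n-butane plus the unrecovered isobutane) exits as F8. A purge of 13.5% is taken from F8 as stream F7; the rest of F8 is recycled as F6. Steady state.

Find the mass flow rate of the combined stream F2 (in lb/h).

1314 lb/h

n-butane enters only via F13 and leaves only via the purge: 360.6×0.363 = 0.135×(n-butane in F8), and the membrane unit passes all n-butane, so n-butane in F2 = n-butane in F8 = 969.61 lb/h.
isobutane in F2: m_A = 360.6×0.637 + (1−0.135)·(1−0.615)·m_A, so m_A = 229.7/0.6670 = 344.39 lb/h.
F2 = 344.39 + 969.61 = 1314 lb/h.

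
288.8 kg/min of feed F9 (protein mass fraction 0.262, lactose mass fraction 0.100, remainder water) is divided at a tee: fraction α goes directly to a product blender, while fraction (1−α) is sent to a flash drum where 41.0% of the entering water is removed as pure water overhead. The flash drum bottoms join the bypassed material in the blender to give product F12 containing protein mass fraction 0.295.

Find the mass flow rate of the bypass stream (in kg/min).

All 288.8×0.262 = 75.666 kg/min of protein reaches F12, so F12 = 75.666/0.295 = 256.49 kg/min and vapour = 32.306 kg/min.
The evaporator receives (1−α)·288.8 of feed at 0.638 water and removes 0.410 of that water:
0.410×0.638×(1−α)×288.8 = 32.306
(1−α) = 32.306/75.544 = 0.4276;  α = 0.5724.
Bypass flow = 0.5724×288.8 = 165.29 kg/min.

165.3 kg/min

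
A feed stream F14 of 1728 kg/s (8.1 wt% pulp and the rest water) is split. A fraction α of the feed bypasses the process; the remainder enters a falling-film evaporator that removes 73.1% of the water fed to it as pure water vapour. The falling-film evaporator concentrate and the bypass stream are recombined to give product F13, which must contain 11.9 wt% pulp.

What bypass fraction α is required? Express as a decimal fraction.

0.525

All 1728×0.081 = 139.97 kg/s of pulp reaches F13, so F13 = 139.97/0.119 = 1176.2 kg/s and vapour = 551.8 kg/s.
The evaporator receives (1−α)·1728 of feed at 0.919 water and removes 0.731 of that water:
0.731×0.919×(1−α)×1728 = 551.8
(1−α) = 551.8/1160.9 = 0.4753;  α = 0.5247.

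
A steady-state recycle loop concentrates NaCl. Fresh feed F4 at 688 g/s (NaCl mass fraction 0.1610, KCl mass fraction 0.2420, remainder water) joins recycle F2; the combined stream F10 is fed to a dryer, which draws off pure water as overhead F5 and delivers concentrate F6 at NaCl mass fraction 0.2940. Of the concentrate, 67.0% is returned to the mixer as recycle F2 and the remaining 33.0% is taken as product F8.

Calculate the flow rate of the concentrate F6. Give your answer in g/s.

1142 g/s

Overall NaCl balance (none leaves overhead): NaCl in fresh feed = NaCl in product, i.e. 688×0.161 = (1−0.670)·F6·0.294.
F6 = 110.77/(0.294×0.330) = 1141.7 g/s.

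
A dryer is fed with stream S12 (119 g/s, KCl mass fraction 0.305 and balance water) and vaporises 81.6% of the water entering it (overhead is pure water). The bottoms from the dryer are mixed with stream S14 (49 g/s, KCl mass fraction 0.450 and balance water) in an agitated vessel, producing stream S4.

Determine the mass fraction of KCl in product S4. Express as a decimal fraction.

0.580

Vapour removed = 0.816×0.695×119 = 67.487 g/s; concentrate = 51.513 g/s.
KCl reaching the mixer = 36.295 (from concentrate) + 49×0.450 = 58.345 g/s.
Product flow = 51.513 + 49 = 100.51 g/s; KCl fraction = 0.580.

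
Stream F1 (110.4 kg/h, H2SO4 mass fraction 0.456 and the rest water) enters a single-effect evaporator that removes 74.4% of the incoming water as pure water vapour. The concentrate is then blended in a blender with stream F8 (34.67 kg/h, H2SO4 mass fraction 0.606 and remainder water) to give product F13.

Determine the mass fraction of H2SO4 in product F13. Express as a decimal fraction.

Vapour removed = 0.744×0.544×110.4 = 44.683 kg/h; concentrate = 65.717 kg/h.
H2SO4 reaching the mixer = 50.342 (from concentrate) + 34.67×0.606 = 71.352 kg/h.
Product flow = 65.717 + 34.67 = 100.39 kg/h; H2SO4 fraction = 0.711.

0.711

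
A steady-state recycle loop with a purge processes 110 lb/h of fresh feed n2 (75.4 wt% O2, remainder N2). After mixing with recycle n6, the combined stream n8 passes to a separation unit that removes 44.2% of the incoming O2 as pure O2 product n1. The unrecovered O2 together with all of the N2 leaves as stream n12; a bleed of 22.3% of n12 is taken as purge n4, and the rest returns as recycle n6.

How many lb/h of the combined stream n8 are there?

267.8 lb/h

N2 enters only via n2 and leaves only via the purge: 110×0.246 = 0.223×(N2 in n12), and the separation unit passes all N2, so N2 in n8 = N2 in n12 = 121.35 lb/h.
O2 in n8: m_A = 110×0.754 + (1−0.223)·(1−0.442)·m_A, so m_A = 82.94/0.5664 = 146.42 lb/h.
n8 = 146.42 + 121.35 = 267.77 lb/h.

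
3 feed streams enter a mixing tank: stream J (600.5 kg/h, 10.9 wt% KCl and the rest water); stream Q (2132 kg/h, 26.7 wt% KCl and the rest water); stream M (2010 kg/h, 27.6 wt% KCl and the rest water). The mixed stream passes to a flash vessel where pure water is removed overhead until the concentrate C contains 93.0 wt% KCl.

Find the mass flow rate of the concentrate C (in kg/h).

1279 kg/h

KCl entering = 600.5×0.109 + 2132×0.267 + 2010×0.276 = 1189.5 kg/h.
All KCl reports to C, so C = 1189.5/0.930 = 1279 kg/h.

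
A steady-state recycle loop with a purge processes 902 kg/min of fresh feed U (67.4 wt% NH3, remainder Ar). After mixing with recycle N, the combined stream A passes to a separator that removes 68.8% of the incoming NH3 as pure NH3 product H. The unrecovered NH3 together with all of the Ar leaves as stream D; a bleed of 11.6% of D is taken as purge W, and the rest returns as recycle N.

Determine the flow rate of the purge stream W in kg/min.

Ar enters only via U and leaves only via the purge: 902×0.326 = 0.116×(Ar in D), and the separator passes all Ar, so Ar in A = Ar in D = 2534.9 kg/min.
NH3 in A: m_A = 902×0.674 + (1−0.116)·(1−0.688)·m_A, so m_A = 607.95/0.7242 = 839.48 kg/min.
D = (1−0.688)×839.48 + 2534.9 = 2796.9 kg/min.
Purge W = 0.116×2796.9 = 324.43 kg/min.

324.4 kg/min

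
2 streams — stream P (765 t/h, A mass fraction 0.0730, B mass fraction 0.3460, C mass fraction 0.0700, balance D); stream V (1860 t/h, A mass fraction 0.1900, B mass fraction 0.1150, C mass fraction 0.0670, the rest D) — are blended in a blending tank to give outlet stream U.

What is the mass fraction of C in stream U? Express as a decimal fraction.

0.0679

Total flow out = 765 + 1860 = 2625 t/h.
C in = 765×0.070 + 1860×0.067 = 178.17 t/h.
C mass fraction in U = 178.17/2625 = 0.0679.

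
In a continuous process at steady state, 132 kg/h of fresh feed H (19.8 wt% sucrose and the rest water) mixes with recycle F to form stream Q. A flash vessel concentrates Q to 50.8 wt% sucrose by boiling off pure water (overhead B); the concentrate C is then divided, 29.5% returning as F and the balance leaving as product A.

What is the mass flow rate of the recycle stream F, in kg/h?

Overall sucrose balance (none leaves overhead): sucrose in fresh feed = sucrose in product, i.e. 132×0.198 = (1−0.295)·C·0.508.
C = 26.136/(0.508×0.705) = 72.977 kg/h.
Recycle F = 0.295×72.977 = 21.528 kg/h.

21.53 kg/h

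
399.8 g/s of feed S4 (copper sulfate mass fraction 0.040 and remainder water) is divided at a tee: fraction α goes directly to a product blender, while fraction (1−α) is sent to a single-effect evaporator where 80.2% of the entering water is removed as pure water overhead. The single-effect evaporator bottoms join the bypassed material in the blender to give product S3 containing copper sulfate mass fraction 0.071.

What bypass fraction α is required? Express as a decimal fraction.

All 399.8×0.040 = 15.992 g/s of copper sulfate reaches S3, so S3 = 15.992/0.071 = 225.24 g/s and vapour = 174.56 g/s.
The evaporator receives (1−α)·399.8 of feed at 0.960 water and removes 0.802 of that water:
0.802×0.960×(1−α)×399.8 = 174.56
(1−α) = 174.56/307.81 = 0.5671;  α = 0.4329.

0.433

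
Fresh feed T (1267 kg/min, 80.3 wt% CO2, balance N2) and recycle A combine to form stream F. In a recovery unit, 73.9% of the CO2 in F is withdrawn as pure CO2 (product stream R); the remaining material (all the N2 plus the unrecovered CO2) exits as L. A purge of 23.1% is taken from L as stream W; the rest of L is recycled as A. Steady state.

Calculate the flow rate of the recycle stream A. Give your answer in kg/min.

1086 kg/min

N2 enters only via T and leaves only via the purge: 1267×0.197 = 0.231×(N2 in L), and the recovery unit passes all N2, so N2 in F = N2 in L = 1080.5 kg/min.
CO2 in F: m_A = 1267×0.803 + (1−0.231)·(1−0.739)·m_A, so m_A = 1017.4/0.7993 = 1272.9 kg/min.
L = (1−0.739)×1272.9 + 1080.5 = 1412.7 kg/min.
Recycle A = (1−0.231)×1412.7 = 1086.4 kg/min.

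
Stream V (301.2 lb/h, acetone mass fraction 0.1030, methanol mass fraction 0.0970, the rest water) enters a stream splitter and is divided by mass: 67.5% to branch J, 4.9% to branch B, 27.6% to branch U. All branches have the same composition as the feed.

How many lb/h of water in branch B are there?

Branch B total = 0.049×301.2 = 14.759 lb/h.
water in B = 0.800×14.759 = 11.807 lb/h.

11.81 lb/h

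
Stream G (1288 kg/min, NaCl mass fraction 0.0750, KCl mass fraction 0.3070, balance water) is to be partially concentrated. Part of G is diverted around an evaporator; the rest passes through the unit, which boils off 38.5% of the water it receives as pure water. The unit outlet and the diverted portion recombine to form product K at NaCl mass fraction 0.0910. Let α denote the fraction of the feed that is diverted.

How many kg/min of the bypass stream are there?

All 1288×0.075 = 96.6 kg/min of NaCl reaches K, so K = 96.6/0.091 = 1061.5 kg/min and vapour = 226.46 kg/min.
The evaporator receives (1−α)·1288 of feed at 0.618 water and removes 0.385 of that water:
0.385×0.618×(1−α)×1288 = 226.46
(1−α) = 226.46/306.45 = 0.7390;  α = 0.2610.
Bypass flow = 0.2610×1288 = 336.2 kg/min.

336.2 kg/min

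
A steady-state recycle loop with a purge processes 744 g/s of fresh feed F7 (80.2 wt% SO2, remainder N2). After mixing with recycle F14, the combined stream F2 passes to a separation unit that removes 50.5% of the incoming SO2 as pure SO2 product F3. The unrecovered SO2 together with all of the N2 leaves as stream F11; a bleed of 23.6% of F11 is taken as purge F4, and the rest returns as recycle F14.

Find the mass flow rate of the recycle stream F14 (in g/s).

839.8 g/s

N2 enters only via F7 and leaves only via the purge: 744×0.198 = 0.236×(N2 in F11), and the separation unit passes all N2, so N2 in F2 = N2 in F11 = 624.2 g/s.
SO2 in F2: m_A = 744×0.802 + (1−0.236)·(1−0.505)·m_A, so m_A = 596.69/0.6218 = 959.58 g/s.
F11 = (1−0.505)×959.58 + 624.2 = 1099.2 g/s.
Recycle F14 = (1−0.236)×1099.2 = 839.79 g/s.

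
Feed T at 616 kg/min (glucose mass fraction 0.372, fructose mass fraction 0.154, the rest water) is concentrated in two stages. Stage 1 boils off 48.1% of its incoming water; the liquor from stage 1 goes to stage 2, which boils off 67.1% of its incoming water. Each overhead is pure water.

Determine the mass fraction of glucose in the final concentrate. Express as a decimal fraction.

water in feed = 616×0.474 = 291.98 kg/min.
After stage 1: water left = (1−0.481)×291.98 = 151.54; stream total = 475.56 kg/min.
After stage 2: water left = (1−0.671)×151.54 = 49.857; final concentrate = 373.87 kg/min.
glucose fraction = 229.15/373.87 = 0.613.

0.613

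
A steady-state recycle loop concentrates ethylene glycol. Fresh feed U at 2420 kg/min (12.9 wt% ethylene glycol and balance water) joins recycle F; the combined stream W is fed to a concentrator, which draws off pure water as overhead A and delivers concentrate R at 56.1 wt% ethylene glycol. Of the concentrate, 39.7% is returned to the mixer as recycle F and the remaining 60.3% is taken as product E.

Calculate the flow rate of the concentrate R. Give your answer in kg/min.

922.8 kg/min

Overall ethylene glycol balance (none leaves overhead): ethylene glycol in fresh feed = ethylene glycol in product, i.e. 2420×0.129 = (1−0.397)·R·0.561.
R = 312.18/(0.561×0.603) = 922.84 kg/min.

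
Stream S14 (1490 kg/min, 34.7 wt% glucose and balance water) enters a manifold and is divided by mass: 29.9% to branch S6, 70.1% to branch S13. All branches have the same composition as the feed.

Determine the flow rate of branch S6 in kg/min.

445.5 kg/min

Branch S6 flow = 0.299×1490 = 445.51 kg/min.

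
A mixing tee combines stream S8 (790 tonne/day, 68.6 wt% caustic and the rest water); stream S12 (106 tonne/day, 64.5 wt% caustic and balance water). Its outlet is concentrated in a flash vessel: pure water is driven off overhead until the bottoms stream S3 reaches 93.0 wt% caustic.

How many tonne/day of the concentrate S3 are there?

caustic entering = 790×0.686 + 106×0.645 = 610.31 tonne/day.
All caustic reports to S3, so S3 = 610.31/0.930 = 656.25 tonne/day.

656.2 tonne/day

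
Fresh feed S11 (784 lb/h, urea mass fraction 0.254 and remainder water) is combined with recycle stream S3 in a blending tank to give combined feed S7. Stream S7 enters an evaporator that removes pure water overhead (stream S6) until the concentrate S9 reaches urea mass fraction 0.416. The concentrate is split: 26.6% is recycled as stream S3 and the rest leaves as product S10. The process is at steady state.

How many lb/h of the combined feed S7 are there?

957.5 lb/h

Overall urea balance (none leaves overhead): urea in fresh feed = urea in product, i.e. 784×0.254 = (1−0.266)·S9·0.416.
S9 = 199.14/(0.416×0.734) = 652.17 lb/h.
Recycle S3 = 0.266×652.17 = 173.48 lb/h.
Combined feed S7 = 784 + 173.48 = 957.48 lb/h.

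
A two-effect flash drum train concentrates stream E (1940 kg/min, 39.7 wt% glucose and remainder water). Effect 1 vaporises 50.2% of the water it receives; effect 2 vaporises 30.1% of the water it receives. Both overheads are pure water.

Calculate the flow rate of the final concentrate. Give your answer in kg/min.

water in feed = 1940×0.603 = 1169.8 kg/min.
After stage 1: water left = (1−0.502)×1169.8 = 582.57; stream total = 1352.8 kg/min.
After stage 2: water left = (1−0.301)×582.57 = 407.22; final concentrate = 1177.4 kg/min.

1177 kg/min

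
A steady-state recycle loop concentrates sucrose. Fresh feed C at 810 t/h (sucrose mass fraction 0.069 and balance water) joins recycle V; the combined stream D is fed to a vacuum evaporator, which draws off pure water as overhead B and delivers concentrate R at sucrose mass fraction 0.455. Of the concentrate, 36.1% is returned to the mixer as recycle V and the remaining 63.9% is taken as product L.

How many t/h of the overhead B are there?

Overall sucrose balance (none leaves overhead): sucrose in fresh feed = sucrose in product, i.e. 810×0.069 = (1−0.361)·R·0.455.
R = 55.89/(0.455×0.639) = 192.23 t/h.
Recycle V = 0.361×192.23 = 69.395 t/h.
Combined feed D = 810 + 69.395 = 879.4 t/h.
Overhead B = D − R = 879.4 − 192.23 = 687.16 t/h.

687.2 t/h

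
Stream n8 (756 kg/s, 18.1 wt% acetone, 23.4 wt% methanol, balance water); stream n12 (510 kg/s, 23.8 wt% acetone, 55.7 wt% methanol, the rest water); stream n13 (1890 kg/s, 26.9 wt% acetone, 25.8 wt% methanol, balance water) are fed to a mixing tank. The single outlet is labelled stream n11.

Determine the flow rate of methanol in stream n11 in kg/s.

948.6 kg/s

methanol out = methanol in = 756×0.234 + 510×0.557 + 1890×0.258 = 948.59 kg/s.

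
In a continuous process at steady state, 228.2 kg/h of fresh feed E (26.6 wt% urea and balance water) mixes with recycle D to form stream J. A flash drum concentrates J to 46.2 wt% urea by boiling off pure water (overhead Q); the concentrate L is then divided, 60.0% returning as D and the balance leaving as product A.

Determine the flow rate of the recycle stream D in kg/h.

197.1 kg/h

Overall urea balance (none leaves overhead): urea in fresh feed = urea in product, i.e. 228.2×0.266 = (1−0.600)·L·0.462.
L = 60.701/(0.462×0.400) = 328.47 kg/h.
Recycle D = 0.600×328.47 = 197.08 kg/h.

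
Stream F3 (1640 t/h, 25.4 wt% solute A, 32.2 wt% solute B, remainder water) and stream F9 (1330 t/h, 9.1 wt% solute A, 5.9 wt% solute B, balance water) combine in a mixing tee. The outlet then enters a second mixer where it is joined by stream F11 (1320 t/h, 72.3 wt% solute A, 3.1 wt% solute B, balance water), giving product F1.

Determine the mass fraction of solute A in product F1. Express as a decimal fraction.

Overall, product flow = 4290 t/h.
solute A in = 1640×0.254 + 1330×0.091 + 1320×0.723 = 1492 t/h.
solute A fraction in F1 = 0.3478.

0.3478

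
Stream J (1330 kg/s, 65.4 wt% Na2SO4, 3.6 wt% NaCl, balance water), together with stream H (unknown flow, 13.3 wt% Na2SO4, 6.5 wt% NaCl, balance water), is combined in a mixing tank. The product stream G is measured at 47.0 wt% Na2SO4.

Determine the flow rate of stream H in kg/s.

Let H be the unknown flow. Total out = 1330 + H.
Na2SO4 balance: 869.82 + 0.133·H = 0.470·(1330 + H)
(0.133 − 0.470)·H = 0.470×1330 − 869.82 = -244.72
H = -244.72 / -0.337 = 726.17 kg/s

726.2 kg/s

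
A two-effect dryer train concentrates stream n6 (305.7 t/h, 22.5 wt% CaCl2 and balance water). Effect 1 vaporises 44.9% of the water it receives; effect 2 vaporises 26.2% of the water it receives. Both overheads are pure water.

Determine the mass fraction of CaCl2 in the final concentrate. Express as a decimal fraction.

water in feed = 305.7×0.775 = 236.92 t/h.
After stage 1: water left = (1−0.449)×236.92 = 130.54; stream total = 199.32 t/h.
After stage 2: water left = (1−0.262)×130.54 = 96.34; final concentrate = 165.12 t/h.
CaCl2 fraction = 68.782/165.12 = 0.4166.

0.4166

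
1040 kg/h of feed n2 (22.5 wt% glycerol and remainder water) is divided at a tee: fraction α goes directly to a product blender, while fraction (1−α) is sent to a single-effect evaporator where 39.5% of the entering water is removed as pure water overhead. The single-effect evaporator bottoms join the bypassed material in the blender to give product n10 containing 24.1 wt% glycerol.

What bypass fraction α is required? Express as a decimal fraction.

All 1040×0.225 = 234 kg/h of glycerol reaches n10, so n10 = 234/0.241 = 970.95 kg/h and vapour = 69.046 kg/h.
The evaporator receives (1−α)·1040 of feed at 0.775 water and removes 0.395 of that water:
0.395×0.775×(1−α)×1040 = 69.046
(1−α) = 69.046/318.37 = 0.2169;  α = 0.7831.

0.783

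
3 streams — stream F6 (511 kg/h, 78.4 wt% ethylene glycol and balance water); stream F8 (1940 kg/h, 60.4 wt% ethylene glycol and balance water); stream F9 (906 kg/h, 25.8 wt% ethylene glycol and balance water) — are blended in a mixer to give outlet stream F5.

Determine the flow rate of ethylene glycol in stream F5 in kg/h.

ethylene glycol out = ethylene glycol in = 511×0.784 + 1940×0.604 + 906×0.258 = 1806.1 kg/h.

1806 kg/h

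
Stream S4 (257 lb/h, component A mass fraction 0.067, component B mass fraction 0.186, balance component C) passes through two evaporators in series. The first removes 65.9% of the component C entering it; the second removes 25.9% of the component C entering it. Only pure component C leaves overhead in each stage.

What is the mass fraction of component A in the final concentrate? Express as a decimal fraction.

0.152

component C in feed = 257×0.747 = 191.98 lb/h.
After stage 1: component C left = (1−0.659)×191.98 = 65.465; stream total = 130.49 lb/h.
After stage 2: component C left = (1−0.259)×65.465 = 48.509; final concentrate = 113.53 lb/h.
component A fraction = 17.219/113.53 = 0.152.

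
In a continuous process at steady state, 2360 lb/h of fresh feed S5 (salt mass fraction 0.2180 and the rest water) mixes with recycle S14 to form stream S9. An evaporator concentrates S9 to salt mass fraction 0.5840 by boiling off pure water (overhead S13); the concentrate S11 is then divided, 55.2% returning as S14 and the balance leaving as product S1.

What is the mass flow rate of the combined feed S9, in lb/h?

3445 lb/h

Overall salt balance (none leaves overhead): salt in fresh feed = salt in product, i.e. 2360×0.218 = (1−0.552)·S11·0.584.
S11 = 514.48/(0.584×0.448) = 1966.4 lb/h.
Recycle S14 = 0.552×1966.4 = 1085.5 lb/h.
Combined feed S9 = 2360 + 1085.5 = 3445.5 lb/h.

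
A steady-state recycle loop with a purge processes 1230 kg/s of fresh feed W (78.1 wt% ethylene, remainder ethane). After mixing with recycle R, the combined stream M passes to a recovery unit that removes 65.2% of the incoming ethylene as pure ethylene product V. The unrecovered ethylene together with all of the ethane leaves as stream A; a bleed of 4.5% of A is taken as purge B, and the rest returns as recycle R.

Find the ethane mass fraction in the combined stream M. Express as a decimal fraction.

ethane enters only via W and leaves only via the purge: 1230×0.219 = 0.045×(ethane in A), and the recovery unit passes all ethane, so ethane in M = ethane in A = 5986 kg/s.
ethylene in M: m_A = 1230×0.781 + (1−0.045)·(1−0.652)·m_A, so m_A = 960.63/0.6677 = 1438.8 kg/s.
M = 1438.8 + 5986 = 7424.8 kg/s.
ethane fraction in M = 5986/7424.8 = 0.806.

0.806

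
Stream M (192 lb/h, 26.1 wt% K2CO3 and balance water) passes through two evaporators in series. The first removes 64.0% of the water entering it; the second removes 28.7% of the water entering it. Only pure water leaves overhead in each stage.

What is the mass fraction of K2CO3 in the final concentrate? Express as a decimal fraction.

water in feed = 192×0.739 = 141.89 lb/h.
After stage 1: water left = (1−0.640)×141.89 = 51.08; stream total = 101.19 lb/h.
After stage 2: water left = (1−0.287)×51.08 = 36.42; final concentrate = 86.532 lb/h.
K2CO3 fraction = 50.112/86.532 = 0.579.

0.579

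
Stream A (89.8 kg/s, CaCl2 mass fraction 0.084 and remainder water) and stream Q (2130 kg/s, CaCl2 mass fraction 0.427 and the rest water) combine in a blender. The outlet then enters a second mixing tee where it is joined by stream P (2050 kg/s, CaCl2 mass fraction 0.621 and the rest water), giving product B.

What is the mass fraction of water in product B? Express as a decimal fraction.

Overall, product flow = 4269.8 kg/s.
water in = 89.8×0.916 + 2130×0.573 + 2050×0.379 = 2079.7 kg/s.
water fraction in B = 0.487.

0.487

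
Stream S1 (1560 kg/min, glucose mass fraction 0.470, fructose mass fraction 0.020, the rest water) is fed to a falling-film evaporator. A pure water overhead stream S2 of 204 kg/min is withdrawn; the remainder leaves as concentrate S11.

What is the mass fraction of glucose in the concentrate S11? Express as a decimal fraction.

glucose is not removed: 1560×0.470 = 733.2 kg/min of glucose enters S11.
Concentrate = 1560 − 204 = 1356 kg/min.
Mass fraction = 733.2/1356 = 0.541.

0.541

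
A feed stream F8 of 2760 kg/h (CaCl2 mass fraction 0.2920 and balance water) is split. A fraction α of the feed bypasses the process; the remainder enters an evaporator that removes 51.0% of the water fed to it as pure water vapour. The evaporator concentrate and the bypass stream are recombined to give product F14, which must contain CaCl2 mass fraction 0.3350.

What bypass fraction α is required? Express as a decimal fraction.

All 2760×0.292 = 805.92 kg/h of CaCl2 reaches F14, so F14 = 805.92/0.335 = 2405.7 kg/h and vapour = 354.27 kg/h.
The evaporator receives (1−α)·2760 of feed at 0.708 water and removes 0.510 of that water:
0.510×0.708×(1−α)×2760 = 354.27
(1−α) = 354.27/996.58 = 0.3555;  α = 0.6445.

0.645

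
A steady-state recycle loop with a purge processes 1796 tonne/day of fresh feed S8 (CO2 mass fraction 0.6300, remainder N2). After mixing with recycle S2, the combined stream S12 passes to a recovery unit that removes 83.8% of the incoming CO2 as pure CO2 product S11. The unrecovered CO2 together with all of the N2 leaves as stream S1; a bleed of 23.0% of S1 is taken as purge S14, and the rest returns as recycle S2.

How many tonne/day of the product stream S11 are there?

CO2 in S12: m_A = 1796×0.630 + (1−0.230)·(1−0.838)·m_A, so m_A = 1131.5/0.8753 = 1292.7 tonne/day.
Product S11 = 0.838×1292.7 = 1083.3 tonne/day.

1083 tonne/day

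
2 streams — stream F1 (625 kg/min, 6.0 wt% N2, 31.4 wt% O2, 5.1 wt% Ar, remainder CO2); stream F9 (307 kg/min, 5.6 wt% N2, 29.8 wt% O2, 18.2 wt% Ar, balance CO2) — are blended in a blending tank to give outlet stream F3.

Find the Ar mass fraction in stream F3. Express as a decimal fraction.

0.0942

Total flow out = 625 + 307 = 932 kg/min.
Ar in = 625×0.051 + 307×0.182 = 87.749 kg/min.
Ar mass fraction in F3 = 87.749/932 = 0.0942.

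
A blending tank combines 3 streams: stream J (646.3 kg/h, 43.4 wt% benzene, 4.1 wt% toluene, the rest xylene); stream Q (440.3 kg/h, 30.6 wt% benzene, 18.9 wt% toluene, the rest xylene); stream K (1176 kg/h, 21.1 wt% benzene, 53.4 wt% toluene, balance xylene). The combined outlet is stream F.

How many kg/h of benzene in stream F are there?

benzene out = benzene in = 646.3×0.434 + 440.3×0.306 + 1176×0.211 = 663.36 kg/h.

663.4 kg/h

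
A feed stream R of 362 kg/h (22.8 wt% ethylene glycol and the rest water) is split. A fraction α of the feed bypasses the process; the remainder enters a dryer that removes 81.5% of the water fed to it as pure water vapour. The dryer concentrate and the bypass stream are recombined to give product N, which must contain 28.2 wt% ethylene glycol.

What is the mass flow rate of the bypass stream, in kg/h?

251.8 kg/h

All 362×0.228 = 82.536 kg/h of ethylene glycol reaches N, so N = 82.536/0.282 = 292.68 kg/h and vapour = 69.319 kg/h.
The evaporator receives (1−α)·362 of feed at 0.772 water and removes 0.815 of that water:
0.815×0.772×(1−α)×362 = 69.319
(1−α) = 69.319/227.76 = 0.3043;  α = 0.6957.
Bypass flow = 0.6957×362 = 251.83 kg/h.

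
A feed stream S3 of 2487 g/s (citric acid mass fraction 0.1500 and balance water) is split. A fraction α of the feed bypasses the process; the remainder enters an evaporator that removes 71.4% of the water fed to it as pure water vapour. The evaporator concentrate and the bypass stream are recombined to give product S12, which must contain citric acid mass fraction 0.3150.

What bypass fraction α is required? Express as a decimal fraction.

0.137

All 2487×0.150 = 373.05 g/s of citric acid reaches S12, so S12 = 373.05/0.315 = 1184.3 g/s and vapour = 1302.7 g/s.
The evaporator receives (1−α)·2487 of feed at 0.850 water and removes 0.714 of that water:
0.714×0.850×(1−α)×2487 = 1302.7
(1−α) = 1302.7/1509.4 = 0.8631;  α = 0.1369.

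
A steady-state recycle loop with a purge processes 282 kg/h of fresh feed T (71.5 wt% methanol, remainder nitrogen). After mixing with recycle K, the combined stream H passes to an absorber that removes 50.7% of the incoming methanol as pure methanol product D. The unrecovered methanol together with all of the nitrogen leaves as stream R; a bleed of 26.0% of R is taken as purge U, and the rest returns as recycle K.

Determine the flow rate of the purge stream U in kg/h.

121.1 kg/h

nitrogen enters only via T and leaves only via the purge: 282×0.285 = 0.260×(nitrogen in R), and the absorber passes all nitrogen, so nitrogen in H = nitrogen in R = 309.12 kg/h.
methanol in H: m_A = 282×0.715 + (1−0.260)·(1−0.507)·m_A, so m_A = 201.63/0.6352 = 317.44 kg/h.
R = (1−0.507)×317.44 + 309.12 = 465.61 kg/h.
Purge U = 0.260×465.61 = 121.06 kg/h.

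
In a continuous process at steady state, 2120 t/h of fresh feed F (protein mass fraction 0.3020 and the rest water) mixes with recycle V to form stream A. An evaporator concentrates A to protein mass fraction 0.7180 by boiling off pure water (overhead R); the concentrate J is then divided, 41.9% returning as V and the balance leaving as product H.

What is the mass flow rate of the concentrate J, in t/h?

Overall protein balance (none leaves overhead): protein in fresh feed = protein in product, i.e. 2120×0.302 = (1−0.419)·J·0.718.
J = 640.24/(0.718×0.581) = 1534.8 t/h.

1535 t/h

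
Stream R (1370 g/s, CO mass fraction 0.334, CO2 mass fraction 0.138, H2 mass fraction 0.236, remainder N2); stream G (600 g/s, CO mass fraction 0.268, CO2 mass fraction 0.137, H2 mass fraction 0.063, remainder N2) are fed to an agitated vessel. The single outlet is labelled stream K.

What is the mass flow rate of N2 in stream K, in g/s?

N2 out = N2 in = 1370×0.292 + 600×0.532 = 719.24 g/s.

719.2 g/s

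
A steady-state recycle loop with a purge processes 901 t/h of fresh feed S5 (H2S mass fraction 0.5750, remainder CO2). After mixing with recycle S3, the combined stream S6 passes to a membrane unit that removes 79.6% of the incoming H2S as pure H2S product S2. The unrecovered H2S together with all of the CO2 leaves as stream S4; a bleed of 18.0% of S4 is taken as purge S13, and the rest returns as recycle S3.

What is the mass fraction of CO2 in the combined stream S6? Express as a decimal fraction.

CO2 enters only via S5 and leaves only via the purge: 901×0.425 = 0.180×(CO2 in S4), and the membrane unit passes all CO2, so CO2 in S6 = CO2 in S4 = 2127.4 t/h.
H2S in S6: m_A = 901×0.575 + (1−0.180)·(1−0.796)·m_A, so m_A = 518.07/0.8327 = 622.15 t/h.
S6 = 622.15 + 2127.4 = 2749.5 t/h.
CO2 fraction in S6 = 2127.4/2749.5 = 0.7737.

0.7737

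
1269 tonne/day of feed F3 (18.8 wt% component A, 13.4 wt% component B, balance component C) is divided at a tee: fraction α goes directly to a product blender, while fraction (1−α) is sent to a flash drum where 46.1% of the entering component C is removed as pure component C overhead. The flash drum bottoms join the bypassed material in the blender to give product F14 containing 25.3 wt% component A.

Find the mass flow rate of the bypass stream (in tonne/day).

All 1269×0.188 = 238.57 tonne/day of component A reaches F14, so F14 = 238.57/0.253 = 942.97 tonne/day and vapour = 326.03 tonne/day.
The evaporator receives (1−α)·1269 of feed at 0.678 component C and removes 0.461 of that component C:
0.461×0.678×(1−α)×1269 = 326.03
(1−α) = 326.03/396.64 = 0.8220;  α = 0.1780.
Bypass flow = 0.1780×1269 = 225.91 tonne/day.

225.9 tonne/day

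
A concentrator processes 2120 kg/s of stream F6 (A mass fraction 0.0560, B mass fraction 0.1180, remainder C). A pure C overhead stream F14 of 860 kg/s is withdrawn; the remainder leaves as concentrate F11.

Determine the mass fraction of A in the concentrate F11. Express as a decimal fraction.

0.0942

A is not removed: 2120×0.056 = 118.72 kg/s of A enters F11.
Concentrate = 2120 − 860 = 1260 kg/s.
Mass fraction = 118.72/1260 = 0.0942.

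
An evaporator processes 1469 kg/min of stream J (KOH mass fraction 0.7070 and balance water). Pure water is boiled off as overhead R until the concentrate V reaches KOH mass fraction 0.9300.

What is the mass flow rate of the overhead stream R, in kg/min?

352.2 kg/min

KOH is conserved: 1469×0.707 = 1038.6 kg/min all reports to the concentrate.
Concentrate = 1038.6/(target fraction) = 1116.8 kg/min.
Overhead = 1469 − 1116.8 = 352.24 kg/min.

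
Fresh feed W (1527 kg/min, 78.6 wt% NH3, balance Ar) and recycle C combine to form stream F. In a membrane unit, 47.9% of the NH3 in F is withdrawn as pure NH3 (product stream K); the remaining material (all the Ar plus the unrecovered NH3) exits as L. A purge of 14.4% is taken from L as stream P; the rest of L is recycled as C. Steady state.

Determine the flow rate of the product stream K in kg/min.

1038 kg/min

NH3 in F: m_A = 1527×0.786 + (1−0.144)·(1−0.479)·m_A, so m_A = 1200.2/0.5540 = 2166.4 kg/min.
Product K = 0.479×2166.4 = 1037.7 kg/min.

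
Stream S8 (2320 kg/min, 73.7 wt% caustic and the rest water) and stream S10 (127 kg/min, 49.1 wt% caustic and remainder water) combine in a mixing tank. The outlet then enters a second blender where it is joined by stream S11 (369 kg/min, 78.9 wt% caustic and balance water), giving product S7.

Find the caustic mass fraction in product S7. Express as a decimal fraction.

Overall, product flow = 2816 kg/min.
caustic in = 2320×0.737 + 127×0.491 + 369×0.789 = 2063.3 kg/min.
caustic fraction in S7 = 0.733.

0.733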